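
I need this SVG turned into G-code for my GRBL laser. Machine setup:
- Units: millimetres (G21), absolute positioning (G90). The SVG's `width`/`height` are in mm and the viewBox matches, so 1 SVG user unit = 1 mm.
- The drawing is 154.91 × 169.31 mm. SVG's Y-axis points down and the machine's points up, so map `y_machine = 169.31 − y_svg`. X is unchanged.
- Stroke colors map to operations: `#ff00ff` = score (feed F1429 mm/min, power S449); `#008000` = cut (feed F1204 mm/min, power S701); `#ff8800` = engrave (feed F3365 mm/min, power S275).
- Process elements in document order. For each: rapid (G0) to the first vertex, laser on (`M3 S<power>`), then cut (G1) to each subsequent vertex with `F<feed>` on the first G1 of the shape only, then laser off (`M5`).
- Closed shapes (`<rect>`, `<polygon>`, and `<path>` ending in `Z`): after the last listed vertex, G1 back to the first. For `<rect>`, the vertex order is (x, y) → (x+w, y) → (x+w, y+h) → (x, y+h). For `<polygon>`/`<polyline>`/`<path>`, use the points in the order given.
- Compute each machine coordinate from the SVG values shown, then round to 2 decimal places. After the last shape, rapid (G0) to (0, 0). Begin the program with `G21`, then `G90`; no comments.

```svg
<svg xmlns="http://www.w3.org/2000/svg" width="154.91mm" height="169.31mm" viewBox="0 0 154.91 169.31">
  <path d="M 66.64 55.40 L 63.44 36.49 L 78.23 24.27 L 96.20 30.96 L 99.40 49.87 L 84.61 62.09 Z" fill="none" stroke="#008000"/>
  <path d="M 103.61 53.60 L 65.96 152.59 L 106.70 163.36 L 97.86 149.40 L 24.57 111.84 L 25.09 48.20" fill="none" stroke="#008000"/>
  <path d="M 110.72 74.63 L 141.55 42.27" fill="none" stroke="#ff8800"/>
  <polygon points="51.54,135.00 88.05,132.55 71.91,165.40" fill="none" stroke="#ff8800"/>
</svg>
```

G21
G90
G0 X66.64 Y113.91
M3 S701
G1 X63.44 Y132.82 F1204
G1 X78.23 Y145.04
G1 X96.20 Y138.35
G1 X99.40 Y119.44
G1 X84.61 Y107.22
G1 X66.64 Y113.91
M5
G0 X103.61 Y115.71
M3 S701
G1 X65.96 Y16.72 F1204
G1 X106.70 Y5.95
G1 X97.86 Y19.91
G1 X24.57 Y57.47
G1 X25.09 Y121.11
M5
G0 X110.72 Y94.68
M3 S275
G1 X141.55 Y127.04 F3365
M5
G0 X51.54 Y34.31
M3 S275
G1 X88.05 Y36.76 F3365
G1 X71.91 Y3.91
G1 X51.54 Y34.31
M5
G0 X0.00 Y0.00

1 u = 1 mm; y_m = 169.31 − y.

[1] `<path>` regular polygon, #008000→cut S701 F1204: (66.64,113.91) → (63.44,132.82) → (78.23,145.04) → (96.20,138.35) → (99.40,119.44) → (84.61,107.22) → (66.64,113.91) (closed)

[2] `<path>` open polyline, #008000→cut S701 F1204: (103.61,115.71) → (65.96,16.72) → (106.70,5.95) → (97.86,19.91) → (24.57,57.47) → (25.09,121.11)

[3] `<path>` line segment, #ff8800→engrave S275 F3365: (110.72,94.68) → (141.55,127.04)

[4] `<polygon>` regular polygon, #ff8800→engrave S275 F3365: (51.54,34.31) → (88.05,36.76) → (71.91,3.91) → (51.54,34.31) (closed)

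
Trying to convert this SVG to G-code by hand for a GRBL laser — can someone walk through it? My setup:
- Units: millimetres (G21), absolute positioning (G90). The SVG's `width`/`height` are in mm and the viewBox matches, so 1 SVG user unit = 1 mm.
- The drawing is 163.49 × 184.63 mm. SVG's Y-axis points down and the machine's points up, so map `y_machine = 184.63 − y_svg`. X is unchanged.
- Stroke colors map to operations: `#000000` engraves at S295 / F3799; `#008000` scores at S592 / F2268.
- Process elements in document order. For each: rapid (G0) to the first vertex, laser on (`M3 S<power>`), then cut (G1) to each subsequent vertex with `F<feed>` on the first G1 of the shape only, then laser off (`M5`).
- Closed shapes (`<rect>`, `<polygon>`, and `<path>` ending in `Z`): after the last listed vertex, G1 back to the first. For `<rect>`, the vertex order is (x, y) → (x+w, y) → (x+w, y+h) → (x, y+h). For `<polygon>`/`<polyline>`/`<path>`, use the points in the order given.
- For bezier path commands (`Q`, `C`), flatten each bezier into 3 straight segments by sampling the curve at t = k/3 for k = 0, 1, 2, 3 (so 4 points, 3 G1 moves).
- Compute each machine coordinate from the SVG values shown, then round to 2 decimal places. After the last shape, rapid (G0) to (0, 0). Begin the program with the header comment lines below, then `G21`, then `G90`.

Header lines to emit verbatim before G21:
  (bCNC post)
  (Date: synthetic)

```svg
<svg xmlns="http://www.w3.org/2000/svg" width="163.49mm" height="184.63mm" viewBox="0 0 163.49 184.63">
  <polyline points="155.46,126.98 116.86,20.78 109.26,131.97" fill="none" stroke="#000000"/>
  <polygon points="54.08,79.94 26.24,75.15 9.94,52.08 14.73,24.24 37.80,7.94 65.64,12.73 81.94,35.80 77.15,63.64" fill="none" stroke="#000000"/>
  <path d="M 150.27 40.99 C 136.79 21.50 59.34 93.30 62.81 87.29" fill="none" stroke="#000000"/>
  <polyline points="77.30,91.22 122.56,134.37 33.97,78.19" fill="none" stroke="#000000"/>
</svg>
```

Since the viewBox matches the mm dimensions, user units are millimetres directly. The only transform is the Y-flip y_m = 184.63 − y_svg.

Shape 1 is a open polyline drawn with `<polyline>`. Its stroke #000000 means engrave at S295, F3799. After flipping Y the toolpath is (155.46,57.65) → (116.86,163.85) → (109.26,52.66).

Shape 2 is a regular polygon drawn with `<polygon>`. Its stroke #000000 means engrave at S295, F3799. After flipping Y the toolpath is (54.08,104.69) → (26.24,109.48) → (9.94,132.55) → (14.73,160.39) → (37.80,176.69) → (65.64,171.90) → (81.94,148.83) → (77.15,120.99) → (54.08,104.69), returning to the start.

Shape 3 is a cubic bezier drawn with `<path>`. Its stroke #000000 means engrave at S295, F3799. After flipping Y the toolpath is (150.27,143.64) → (120.83,138.96) → (80.95,111.00) → (62.81,97.34).

Shape 4 is a open polyline drawn with `<polyline>`. Its stroke #000000 means engrave at S295, F3799. After flipping Y the toolpath is (77.30,93.41) → (122.56,50.26) → (33.97,106.44).

(bCNC post)
(Date: synthetic)
G21
G90
G0 X155.46 Y57.65
M3 S295
G1 X116.86 Y163.85 F3799
G1 X109.26 Y52.66
M5
G0 X54.08 Y104.69
M3 S295
G1 X26.24 Y109.48 F3799
G1 X9.94 Y132.55
G1 X14.73 Y160.39
G1 X37.80 Y176.69
G1 X65.64 Y171.90
G1 X81.94 Y148.83
G1 X77.15 Y120.99
G1 X54.08 Y104.69
M5
G0 X150.27 Y143.64
M3 S295
G1 X120.83 Y138.96 F3799
G1 X80.95 Y111.00
G1 X62.81 Y97.34
M5
G0 X77.30 Y93.41
M3 S295
G1 X122.56 Y50.26 F3799
G1 X33.97 Y106.44
M5
G0 X0.00 Y0.00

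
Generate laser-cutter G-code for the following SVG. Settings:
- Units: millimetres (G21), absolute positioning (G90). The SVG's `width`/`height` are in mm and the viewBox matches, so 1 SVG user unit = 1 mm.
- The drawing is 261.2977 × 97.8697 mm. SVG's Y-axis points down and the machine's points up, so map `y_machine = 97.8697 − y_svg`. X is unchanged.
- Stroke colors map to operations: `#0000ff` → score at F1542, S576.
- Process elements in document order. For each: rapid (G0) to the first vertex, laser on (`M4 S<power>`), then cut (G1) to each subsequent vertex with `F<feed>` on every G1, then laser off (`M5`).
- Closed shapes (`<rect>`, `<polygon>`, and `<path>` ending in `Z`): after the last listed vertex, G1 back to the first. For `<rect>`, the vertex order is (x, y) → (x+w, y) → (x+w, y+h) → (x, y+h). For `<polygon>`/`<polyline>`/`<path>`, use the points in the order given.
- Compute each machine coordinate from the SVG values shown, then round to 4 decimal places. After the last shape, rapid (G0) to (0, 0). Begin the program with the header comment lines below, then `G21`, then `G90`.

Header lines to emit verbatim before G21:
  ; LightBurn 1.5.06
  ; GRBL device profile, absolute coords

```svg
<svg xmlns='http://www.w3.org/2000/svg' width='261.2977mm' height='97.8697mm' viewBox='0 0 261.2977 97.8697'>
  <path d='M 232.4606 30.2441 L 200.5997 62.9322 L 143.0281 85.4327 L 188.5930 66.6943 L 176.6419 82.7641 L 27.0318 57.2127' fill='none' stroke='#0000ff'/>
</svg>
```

viewBox `0 0 261.2977 97.8697` with mm width/height → 1 unit = 1 mm. Flip: y_m = 97.8697 − y_svg.

**Shape 1** — `<path>` open polyline, stroke `#0000ff` → score (S576, F1542). Machine vertices: (232.4606,67.6256) → (200.5997,34.9375) → (143.0281,12.4370) → (188.5930,31.1754) → (176.6419,15.1056) → (27.0318,40.6570). Open path.

; LightBurn 1.5.06
; GRBL device profile, absolute coords
G21
G90
G0 X232.4606 Y67.6256
M4 S576
G1 X200.5997 Y34.9375 F1542
G1 X143.0281 Y12.4370 F1542
G1 X188.5930 Y31.1754 F1542
G1 X176.6419 Y15.1056 F1542
G1 X27.0318 Y40.6570 F1542
M5
G0 X0.0000 Y0.0000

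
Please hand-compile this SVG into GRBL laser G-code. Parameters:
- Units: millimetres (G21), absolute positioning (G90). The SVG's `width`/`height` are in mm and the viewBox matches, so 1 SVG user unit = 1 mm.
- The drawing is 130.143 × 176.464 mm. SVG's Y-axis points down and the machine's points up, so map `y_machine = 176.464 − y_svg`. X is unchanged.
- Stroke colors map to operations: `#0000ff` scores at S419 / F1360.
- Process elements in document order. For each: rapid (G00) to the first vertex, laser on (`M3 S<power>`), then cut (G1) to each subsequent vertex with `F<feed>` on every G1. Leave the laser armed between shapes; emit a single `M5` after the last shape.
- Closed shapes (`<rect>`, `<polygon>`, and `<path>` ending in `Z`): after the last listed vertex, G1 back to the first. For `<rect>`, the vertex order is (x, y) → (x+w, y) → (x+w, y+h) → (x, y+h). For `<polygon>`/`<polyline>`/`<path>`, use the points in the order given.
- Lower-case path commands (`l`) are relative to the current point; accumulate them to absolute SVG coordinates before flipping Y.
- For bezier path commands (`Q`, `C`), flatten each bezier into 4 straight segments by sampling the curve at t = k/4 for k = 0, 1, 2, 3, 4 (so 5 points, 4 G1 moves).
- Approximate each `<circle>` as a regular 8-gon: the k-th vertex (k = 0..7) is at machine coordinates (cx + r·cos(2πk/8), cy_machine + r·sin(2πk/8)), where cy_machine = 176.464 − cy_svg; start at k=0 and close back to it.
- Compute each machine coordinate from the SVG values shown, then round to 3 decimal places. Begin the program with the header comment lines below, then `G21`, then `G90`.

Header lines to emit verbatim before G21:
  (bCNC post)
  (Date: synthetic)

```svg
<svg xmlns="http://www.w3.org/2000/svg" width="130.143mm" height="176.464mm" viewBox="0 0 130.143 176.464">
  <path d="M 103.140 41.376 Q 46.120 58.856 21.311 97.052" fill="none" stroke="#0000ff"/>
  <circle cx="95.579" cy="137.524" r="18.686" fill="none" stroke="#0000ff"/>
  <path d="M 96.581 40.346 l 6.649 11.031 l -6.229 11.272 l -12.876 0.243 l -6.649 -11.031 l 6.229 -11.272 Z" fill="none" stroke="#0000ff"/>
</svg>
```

(bCNC post)
(Date: synthetic)
G21
G90
G00 X103.140 Y135.088
M3 S419
G1 X76.643 Y125.053 F1360
G1 X54.173 Y112.429 F1360
G1 X35.729 Y97.215 F1360
G1 X21.311 Y79.412 F1360
G00 X114.265 Y38.940
M3 S419
G1 X108.792 Y52.153 F1360
G1 X95.579 Y57.626 F1360
G1 X82.366 Y52.153 F1360
G1 X76.893 Y38.940 F1360
G1 X82.366 Y25.727 F1360
G1 X95.579 Y20.254 F1360
G1 X108.792 Y25.727 F1360
G1 X114.265 Y38.940 F1360
G00 X96.581 Y136.118
M3 S419
G1 X103.230 Y125.087 F1360
G1 X97.001 Y113.815 F1360
G1 X84.125 Y113.572 F1360
G1 X77.476 Y124.603 F1360
G1 X83.705 Y135.875 F1360
G1 X96.581 Y136.118 F1360
M5

viewBox `0 0 130.143 176.464` with mm width/height → 1 unit = 1 mm. Flip: y_m = 176.464 − y_svg.

**Shape 1** — `<path>` quadratic bezier, stroke `#0000ff` → score (S419, F1360). Control points (SVG): P0=(103.140,41.376), P1=(46.120,58.856), P2=(21.311,97.052); sampled at t=k/4. Machine vertices: (103.140,135.088) → (76.643,125.053) → (54.173,112.429) → (35.729,97.215) → (21.311,79.412). Open path.

**Shape 2** — `<circle>` circle, stroke `#0000ff` → score (S419, F1360). Machine vertices: (114.265,38.940) → (108.792,52.153) → (95.579,57.626) → (82.366,52.153) → (76.893,38.940) → (82.366,25.727) → (95.579,20.254) → (108.792,25.727) → (114.265,38.940). Closed: final G1 returns to the first vertex.

**Shape 3** — `<path>` regular polygon, stroke `#0000ff` → score (S419, F1360). Machine vertices: (96.581,136.118) → (103.230,125.087) → (97.001,113.815) → (84.125,113.572) → (77.476,124.603) → (83.705,135.875) → (96.581,136.118). Closed: final G1 returns to the first vertex.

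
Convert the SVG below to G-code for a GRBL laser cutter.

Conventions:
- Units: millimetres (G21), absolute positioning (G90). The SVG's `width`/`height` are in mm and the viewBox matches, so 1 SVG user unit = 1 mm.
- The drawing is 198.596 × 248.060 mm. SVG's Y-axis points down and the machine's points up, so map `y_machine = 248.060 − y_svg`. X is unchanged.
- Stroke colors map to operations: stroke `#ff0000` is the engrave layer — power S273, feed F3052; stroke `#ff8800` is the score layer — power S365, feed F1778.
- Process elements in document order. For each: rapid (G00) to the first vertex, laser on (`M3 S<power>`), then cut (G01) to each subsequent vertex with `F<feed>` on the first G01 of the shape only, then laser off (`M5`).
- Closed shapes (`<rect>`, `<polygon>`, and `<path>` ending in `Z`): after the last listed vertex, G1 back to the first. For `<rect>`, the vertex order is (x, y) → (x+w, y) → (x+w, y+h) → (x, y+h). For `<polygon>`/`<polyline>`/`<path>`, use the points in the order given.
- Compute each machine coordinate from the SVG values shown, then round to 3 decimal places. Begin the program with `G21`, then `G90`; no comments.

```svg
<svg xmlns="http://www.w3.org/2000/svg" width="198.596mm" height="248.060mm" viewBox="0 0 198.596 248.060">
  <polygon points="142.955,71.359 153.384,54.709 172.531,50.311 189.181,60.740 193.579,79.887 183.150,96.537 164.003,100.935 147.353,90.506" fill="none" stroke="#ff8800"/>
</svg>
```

G21
G90
G00 X142.955 Y176.701
M3 S365
G01 X153.384 Y193.351 F1778
G01 X172.531 Y197.749
G01 X189.181 Y187.320
G01 X193.579 Y168.173
G01 X183.150 Y151.523
G01 X164.003 Y147.125
G01 X147.353 Y157.554
G01 X142.955 Y176.701
M5

Since the viewBox matches the mm dimensions, user units are millimetres directly. The only transform is the Y-flip y_m = 248.060 − y_svg.

Shape 1 is a regular polygon drawn with `<polygon>`. Its stroke #ff8800 means score at S365, F1778. After flipping Y the toolpath is (142.955,176.701) → (153.384,193.351) → (172.531,197.749) → (189.181,187.320) → (193.579,168.173) → (183.150,151.523) → (164.003,147.125) → (147.353,157.554) → (142.955,176.701), returning to the start.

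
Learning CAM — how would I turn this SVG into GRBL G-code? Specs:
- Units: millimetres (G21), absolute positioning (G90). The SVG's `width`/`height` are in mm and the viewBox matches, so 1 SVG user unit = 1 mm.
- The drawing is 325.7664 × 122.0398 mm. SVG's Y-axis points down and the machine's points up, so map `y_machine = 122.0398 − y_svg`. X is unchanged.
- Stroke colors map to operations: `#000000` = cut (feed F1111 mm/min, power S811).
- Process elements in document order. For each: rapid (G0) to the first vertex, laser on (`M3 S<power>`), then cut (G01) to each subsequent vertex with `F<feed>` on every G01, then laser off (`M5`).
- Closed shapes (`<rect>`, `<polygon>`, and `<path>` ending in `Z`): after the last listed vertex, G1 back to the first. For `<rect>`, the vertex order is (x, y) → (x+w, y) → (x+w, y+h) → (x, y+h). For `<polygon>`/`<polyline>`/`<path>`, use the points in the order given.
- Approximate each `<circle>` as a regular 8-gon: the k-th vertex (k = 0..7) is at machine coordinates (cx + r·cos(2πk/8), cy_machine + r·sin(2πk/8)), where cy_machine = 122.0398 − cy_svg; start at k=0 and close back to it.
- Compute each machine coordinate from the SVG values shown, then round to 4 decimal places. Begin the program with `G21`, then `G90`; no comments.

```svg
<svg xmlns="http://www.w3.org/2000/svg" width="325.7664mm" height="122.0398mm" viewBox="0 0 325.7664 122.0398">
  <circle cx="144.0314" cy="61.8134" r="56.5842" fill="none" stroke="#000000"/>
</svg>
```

Since the viewBox matches the mm dimensions, user units are millimetres directly. The only transform is the Y-flip y_m = 122.0398 − y_svg.

Shape 1 is a circle drawn with `<circle>`. Its stroke #000000 means cut at S811, F1111. After flipping Y the toolpath is (200.6156,60.2264) → (184.0425,100.2375) → (144.0314,116.8106) → (104.0203,100.2375) → (87.4472,60.2264) → (104.0203,20.2153) → (144.0314,3.6422) → (184.0425,20.2153) → (200.6156,60.2264), returning to the start.

G21
G90
G0 X200.6156 Y60.2264
M3 S811
G01 X184.0425 Y100.2375 F1111
G01 X144.0314 Y116.8106 F1111
G01 X104.0203 Y100.2375 F1111
G01 X87.4472 Y60.2264 F1111
G01 X104.0203 Y20.2153 F1111
G01 X144.0314 Y3.6422 F1111
G01 X184.0425 Y20.2153 F1111
G01 X200.6156 Y60.2264 F1111
M5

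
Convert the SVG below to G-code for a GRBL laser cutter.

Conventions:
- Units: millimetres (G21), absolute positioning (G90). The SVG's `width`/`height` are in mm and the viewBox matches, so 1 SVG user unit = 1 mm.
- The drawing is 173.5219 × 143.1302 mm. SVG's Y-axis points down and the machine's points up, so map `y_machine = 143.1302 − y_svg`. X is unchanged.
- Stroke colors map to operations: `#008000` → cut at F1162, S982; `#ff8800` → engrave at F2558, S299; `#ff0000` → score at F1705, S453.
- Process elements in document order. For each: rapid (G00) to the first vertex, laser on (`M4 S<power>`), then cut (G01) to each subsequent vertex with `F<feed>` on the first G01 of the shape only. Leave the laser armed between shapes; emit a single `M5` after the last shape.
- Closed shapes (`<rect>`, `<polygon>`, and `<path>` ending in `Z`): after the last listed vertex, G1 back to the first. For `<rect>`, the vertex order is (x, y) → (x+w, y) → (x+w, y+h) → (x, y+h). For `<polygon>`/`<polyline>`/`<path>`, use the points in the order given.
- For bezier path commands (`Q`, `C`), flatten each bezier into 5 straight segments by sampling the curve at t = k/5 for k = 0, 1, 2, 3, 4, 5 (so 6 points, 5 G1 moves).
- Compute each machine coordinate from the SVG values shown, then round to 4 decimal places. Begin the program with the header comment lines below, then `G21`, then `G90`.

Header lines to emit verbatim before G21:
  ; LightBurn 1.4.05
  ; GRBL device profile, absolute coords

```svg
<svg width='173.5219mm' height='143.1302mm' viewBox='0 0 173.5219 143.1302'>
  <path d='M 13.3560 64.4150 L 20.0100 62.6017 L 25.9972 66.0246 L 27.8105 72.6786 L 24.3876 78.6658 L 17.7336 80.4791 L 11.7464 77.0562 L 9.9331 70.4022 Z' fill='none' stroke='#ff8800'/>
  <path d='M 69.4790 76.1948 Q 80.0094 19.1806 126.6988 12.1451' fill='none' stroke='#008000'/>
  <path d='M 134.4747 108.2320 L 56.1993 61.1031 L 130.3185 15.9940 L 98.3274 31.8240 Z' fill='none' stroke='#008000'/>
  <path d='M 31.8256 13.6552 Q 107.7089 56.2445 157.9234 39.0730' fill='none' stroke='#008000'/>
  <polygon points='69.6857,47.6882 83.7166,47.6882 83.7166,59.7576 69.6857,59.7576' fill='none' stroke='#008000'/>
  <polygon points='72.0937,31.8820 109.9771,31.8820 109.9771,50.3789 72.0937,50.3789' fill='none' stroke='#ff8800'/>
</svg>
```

; LightBurn 1.4.05
; GRBL device profile, absolute coords
G21
G90
G00 X13.3560 Y78.7152
M4 S299
G01 X20.0100 Y80.5285 F2558
G01 X25.9972 Y77.1056
G01 X27.8105 Y70.4516
G01 X24.3876 Y64.4644
G01 X17.7336 Y62.6511
G01 X11.7464 Y66.0740
G01 X9.9331 Y72.7280
G01 X13.3560 Y78.7152
G00 X69.4790 Y66.9354
M4 S982
G01 X75.1375 Y87.7419 F1162
G01 X83.6888 Y104.5502
G01 X95.1327 Y117.3601
G01 X109.4694 Y126.1718
G01 X126.6988 Y130.9851
G00 X134.4747 Y34.8982
M4 S982
G01 X56.1993 Y82.0271 F1162
G01 X130.3185 Y127.1362
G01 X98.3274 Y111.3062
G01 X134.4747 Y34.8982
G00 X31.8256 Y129.4750
M4 S982
G01 X61.1522 Y114.8297 F1162
G01 X88.4252 Y104.9653
G01 X113.6448 Y99.8817
G01 X136.8108 Y99.5790
G01 X157.9234 Y104.0572
G00 X69.6857 Y95.4420
M4 S982
G01 X83.7166 Y95.4420 F1162
G01 X83.7166 Y83.3726
G01 X69.6857 Y83.3726
G01 X69.6857 Y95.4420
G00 X72.0937 Y111.2482
M4 S299
G01 X109.9771 Y111.2482 F2558
G01 X109.9771 Y92.7513
G01 X72.0937 Y92.7513
G01 X72.0937 Y111.2482
M5

Since the viewBox matches the mm dimensions, user units are millimetres directly. The only transform is the Y-flip y_m = 143.1302 − y_svg.

Shape 1 is a regular polygon drawn with `<path>`. Its stroke #ff8800 means engrave at S299, F2558. After flipping Y the toolpath is (13.3560,78.7152) → (20.0100,80.5285) → (25.9972,77.1056) → (27.8105,70.4516) → (24.3876,64.4644) → (17.7336,62.6511) → (11.7464,66.0740) → (9.9331,72.7280) → (13.3560,78.7152), returning to the start.

Shape 2 is a quadratic bezier drawn with `<path>`. Its stroke #008000 means cut at S982, F1162. After flipping Y the toolpath is (69.4790,66.9354) → (75.1375,87.7419) → (83.6888,104.5502) → (95.1327,117.3601) → (109.4694,126.1718) → (126.6988,130.9851).

Shape 3 is a closed polygon drawn with `<path>`. Its stroke #008000 means cut at S982, F1162. After flipping Y the toolpath is (134.4747,34.8982) → (56.1993,82.0271) → (130.3185,127.1362) → (98.3274,111.3062) → (134.4747,34.8982), returning to the start.

Shape 4 is a quadratic bezier drawn with `<path>`. Its stroke #008000 means cut at S982, F1162. After flipping Y the toolpath is (31.8256,129.4750) → (61.1522,114.8297) → (88.4252,104.9653) → (113.6448,99.8817) → (136.8108,99.5790) → (157.9234,104.0572).

Shape 5 is a rectangle drawn with `<polygon>`. Its stroke #008000 means cut at S982, F1162. After flipping Y the toolpath is (69.6857,95.4420) → (83.7166,95.4420) → (83.7166,83.3726) → (69.6857,83.3726) → (69.6857,95.4420), returning to the start.

Shape 6 is a rectangle drawn with `<polygon>`. Its stroke #ff8800 means engrave at S299, F2558. After flipping Y the toolpath is (72.0937,111.2482) → (109.9771,111.2482) → (109.9771,92.7513) → (72.0937,92.7513) → (72.0937,111.2482), returning to the start.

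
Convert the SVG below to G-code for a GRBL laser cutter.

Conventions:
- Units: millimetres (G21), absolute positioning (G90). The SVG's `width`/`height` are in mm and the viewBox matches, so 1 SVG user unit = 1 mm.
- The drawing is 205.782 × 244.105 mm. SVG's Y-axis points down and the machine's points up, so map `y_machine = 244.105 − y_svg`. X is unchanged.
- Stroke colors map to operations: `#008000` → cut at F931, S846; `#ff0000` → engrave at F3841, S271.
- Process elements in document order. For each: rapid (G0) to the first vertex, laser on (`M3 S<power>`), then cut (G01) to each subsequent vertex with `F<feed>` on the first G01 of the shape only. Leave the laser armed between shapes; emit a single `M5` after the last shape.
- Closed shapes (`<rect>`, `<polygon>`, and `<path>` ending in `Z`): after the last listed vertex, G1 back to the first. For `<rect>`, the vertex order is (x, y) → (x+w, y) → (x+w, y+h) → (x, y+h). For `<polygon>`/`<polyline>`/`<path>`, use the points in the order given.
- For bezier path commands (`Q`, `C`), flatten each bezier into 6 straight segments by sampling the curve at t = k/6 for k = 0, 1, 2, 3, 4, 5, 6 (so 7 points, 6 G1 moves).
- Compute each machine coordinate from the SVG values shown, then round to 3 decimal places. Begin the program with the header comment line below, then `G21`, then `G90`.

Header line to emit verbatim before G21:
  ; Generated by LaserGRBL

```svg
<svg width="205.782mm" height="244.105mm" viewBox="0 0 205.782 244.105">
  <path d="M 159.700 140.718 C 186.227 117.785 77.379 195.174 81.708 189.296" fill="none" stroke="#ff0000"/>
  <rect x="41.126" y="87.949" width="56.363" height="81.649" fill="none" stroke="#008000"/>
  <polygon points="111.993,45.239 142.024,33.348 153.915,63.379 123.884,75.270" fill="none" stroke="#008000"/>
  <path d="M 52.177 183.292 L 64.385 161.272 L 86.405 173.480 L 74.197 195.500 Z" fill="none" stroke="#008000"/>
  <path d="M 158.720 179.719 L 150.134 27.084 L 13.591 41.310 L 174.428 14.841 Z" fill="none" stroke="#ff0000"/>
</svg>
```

; Generated by LaserGRBL
G21
G90
G0 X159.700 Y103.387
M3 S271
G01 X162.833 Y107.343 F3841
G01 X150.308 Y99.679
G01 X129.028 Y85.494
G01 X105.899 Y69.887
G01 X87.824 Y57.959
G01 X81.708 Y54.809
G0 X41.126 Y156.156
M3 S846
G01 X97.489 Y156.156 F931
G01 X97.489 Y74.507
G01 X41.126 Y74.507
G01 X41.126 Y156.156
G0 X111.993 Y198.866
M3 S846
G01 X142.024 Y210.757 F931
G01 X153.915 Y180.726
G01 X123.884 Y168.835
G01 X111.993 Y198.866
G0 X52.177 Y60.813
M3 S846
G01 X64.385 Y82.833 F931
G01 X86.405 Y70.625
G01 X74.197 Y48.605
G01 X52.177 Y60.813
G0 X158.720 Y64.386
M3 S271
G01 X150.134 Y217.021 F3841
G01 X13.591 Y202.795
G01 X174.428 Y229.264
G01 X158.720 Y64.386
M5

Since the viewBox matches the mm dimensions, user units are millimetres directly. The only transform is the Y-flip y_m = 244.105 − y_svg.

Shape 1 is a cubic bezier drawn with `<path>`. Its stroke #ff0000 means engrave at S271, F3841. After flipping Y the toolpath is (159.700,103.387) → (162.833,107.343) → (150.308,99.679) → (129.028,85.494) → (105.899,69.887) → (87.824,57.959) → (81.708,54.809).

Shape 2 is a rectangle drawn with `<rect>`. Its stroke #008000 means cut at S846, F931. After flipping Y the toolpath is (41.126,156.156) → (97.489,156.156) → (97.489,74.507) → (41.126,74.507) → (41.126,156.156), returning to the start.

Shape 3 is a regular polygon drawn with `<polygon>`. Its stroke #008000 means cut at S846, F931. After flipping Y the toolpath is (111.993,198.866) → (142.024,210.757) → (153.915,180.726) → (123.884,168.835) → (111.993,198.866), returning to the start.

Shape 4 is a regular polygon drawn with `<path>`. Its stroke #008000 means cut at S846, F931. After flipping Y the toolpath is (52.177,60.813) → (64.385,82.833) → (86.405,70.625) → (74.197,48.605) → (52.177,60.813), returning to the start.

Shape 5 is a closed polygon drawn with `<path>`. Its stroke #ff0000 means engrave at S271, F3841. After flipping Y the toolpath is (158.720,64.386) → (150.134,217.021) → (13.591,202.795) → (174.428,229.264) → (158.720,64.386), returning to the start.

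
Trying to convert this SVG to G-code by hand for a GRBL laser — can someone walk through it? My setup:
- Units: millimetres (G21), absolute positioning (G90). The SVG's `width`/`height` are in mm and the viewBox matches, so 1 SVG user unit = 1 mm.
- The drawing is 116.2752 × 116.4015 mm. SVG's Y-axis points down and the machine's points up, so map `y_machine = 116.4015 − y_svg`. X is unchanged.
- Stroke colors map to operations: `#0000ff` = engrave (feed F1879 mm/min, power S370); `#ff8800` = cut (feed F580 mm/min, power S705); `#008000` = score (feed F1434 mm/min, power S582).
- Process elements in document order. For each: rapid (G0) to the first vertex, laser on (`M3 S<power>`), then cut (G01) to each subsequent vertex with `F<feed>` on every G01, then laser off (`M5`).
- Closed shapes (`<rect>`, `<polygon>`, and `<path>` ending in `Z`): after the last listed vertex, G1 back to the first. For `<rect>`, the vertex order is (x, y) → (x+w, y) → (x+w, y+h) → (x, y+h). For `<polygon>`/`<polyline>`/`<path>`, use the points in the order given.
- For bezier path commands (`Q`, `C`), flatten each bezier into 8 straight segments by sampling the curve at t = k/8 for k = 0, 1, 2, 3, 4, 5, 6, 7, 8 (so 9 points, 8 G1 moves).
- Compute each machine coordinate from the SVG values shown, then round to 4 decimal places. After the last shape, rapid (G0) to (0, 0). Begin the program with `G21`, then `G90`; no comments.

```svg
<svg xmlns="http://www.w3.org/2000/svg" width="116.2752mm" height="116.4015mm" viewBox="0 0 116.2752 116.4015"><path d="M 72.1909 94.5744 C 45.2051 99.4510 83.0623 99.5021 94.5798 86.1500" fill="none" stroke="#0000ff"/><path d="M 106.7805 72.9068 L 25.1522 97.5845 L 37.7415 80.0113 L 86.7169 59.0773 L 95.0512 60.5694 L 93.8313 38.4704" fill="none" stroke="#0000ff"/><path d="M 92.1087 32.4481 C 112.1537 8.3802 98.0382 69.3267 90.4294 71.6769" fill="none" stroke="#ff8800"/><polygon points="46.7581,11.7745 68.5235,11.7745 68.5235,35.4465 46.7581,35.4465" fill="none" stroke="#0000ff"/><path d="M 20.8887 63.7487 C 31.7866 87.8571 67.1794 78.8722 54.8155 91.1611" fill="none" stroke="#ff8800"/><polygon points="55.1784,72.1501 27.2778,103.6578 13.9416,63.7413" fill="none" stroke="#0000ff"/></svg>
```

G21
G90
G0 X72.1909 Y21.8271
M3 S370
G01 X64.9326 Y20.2413 F1879
G01 X62.6849 Y19.2085 F1879
G01 X64.3791 Y18.8290 F1879
G01 X68.9466 Y19.2035 F1879
G01 X75.3190 Y20.4325 F1879
G01 X82.4277 Y22.6165 F1879
G01 X89.2042 Y25.8560 F1879
G01 X94.5798 Y30.2515 F1879
M5
G0 X106.7805 Y43.4947
M3 S370
G01 X25.1522 Y18.8170 F1879
G01 X37.7415 Y36.3902 F1879
G01 X86.7169 Y57.3242 F1879
G01 X95.0512 Y55.8321 F1879
G01 X93.8313 Y77.9311 F1879
M5
G0 X92.1087 Y83.9534
M3 S705
G01 X98.1037 Y89.2743 F580
G01 X101.3728 Y88.3080 F580
G01 X102.3924 Y82.7376 F580
G01 X101.6392 Y74.2458 F580
G01 X99.5898 Y64.5157 F580
G01 X96.7206 Y55.2301 F580
G01 X93.5083 Y48.0721 F580
G01 X90.4294 Y44.7246 F580
M5
G0 X46.7581 Y104.6270
M3 S370
G01 X68.5235 Y104.6270 F1879
G01 X68.5235 Y80.9550 F1879
G01 X46.7581 Y80.9550 F1879
G01 X46.7581 Y104.6270 F1879
M5
G0 X20.8887 Y52.6528
M3 S705
G01 X25.9825 Y45.0572 F580
G01 X32.5260 Y39.9270 F580
G01 X39.6725 Y36.6251 F580
G01 X46.5753 Y34.5143 F580
G01 X52.3877 Y32.9575 F580
G01 X56.2630 Y31.3177 F580
G01 X57.3545 Y28.9577 F580
G01 X54.8155 Y25.2404 F580
M5
G0 X55.1784 Y44.2514
M3 S370
G01 X27.2778 Y12.7437 F1879
G01 X13.9416 Y52.6602 F1879
G01 X55.1784 Y44.2514 F1879
M5
G0 X0.0000 Y0.0000

Since the viewBox matches the mm dimensions, user units are millimetres directly. The only transform is the Y-flip y_m = 116.4015 − y_svg.

Shape 1 is a cubic bezier drawn with `<path>`. Its stroke #0000ff means engrave at S370, F1879. After flipping Y the toolpath is (72.1909,21.8271) → (64.9326,20.2413) → (62.6849,19.2085) → (64.3791,18.8290) → (68.9466,19.2035) → (75.3190,20.4325) → (82.4277,22.6165) → (89.2042,25.8560) → (94.5798,30.2515).

Shape 2 is a open polyline drawn with `<path>`. Its stroke #0000ff means engrave at S370, F1879. After flipping Y the toolpath is (106.7805,43.4947) → (25.1522,18.8170) → (37.7415,36.3902) → (86.7169,57.3242) → (95.0512,55.8321) → (93.8313,77.9311).

Shape 3 is a cubic bezier drawn with `<path>`. Its stroke #ff8800 means cut at S705, F580. After flipping Y the toolpath is (92.1087,83.9534) → (98.1037,89.2743) → (101.3728,88.3080) → (102.3924,82.7376) → (101.6392,74.2458) → (99.5898,64.5157) → (96.7206,55.2301) → (93.5083,48.0721) → (90.4294,44.7246).

Shape 4 is a rectangle drawn with `<polygon>`. Its stroke #0000ff means engrave at S370, F1879. After flipping Y the toolpath is (46.7581,104.6270) → (68.5235,104.6270) → (68.5235,80.9550) → (46.7581,80.9550) → (46.7581,104.6270), returning to the start.

Shape 5 is a cubic bezier drawn with `<path>`. Its stroke #ff8800 means cut at S705, F580. After flipping Y the toolpath is (20.8887,52.6528) → (25.9825,45.0572) → (32.5260,39.9270) → (39.6725,36.6251) → (46.5753,34.5143) → (52.3877,32.9575) → (56.2630,31.3177) → (57.3545,28.9577) → (54.8155,25.2404).

Shape 6 is a regular polygon drawn with `<polygon>`. Its stroke #0000ff means engrave at S370, F1879. After flipping Y the toolpath is (55.1784,44.2514) → (27.2778,12.7437) → (13.9416,52.6602) → (55.1784,44.2514), returning to the start.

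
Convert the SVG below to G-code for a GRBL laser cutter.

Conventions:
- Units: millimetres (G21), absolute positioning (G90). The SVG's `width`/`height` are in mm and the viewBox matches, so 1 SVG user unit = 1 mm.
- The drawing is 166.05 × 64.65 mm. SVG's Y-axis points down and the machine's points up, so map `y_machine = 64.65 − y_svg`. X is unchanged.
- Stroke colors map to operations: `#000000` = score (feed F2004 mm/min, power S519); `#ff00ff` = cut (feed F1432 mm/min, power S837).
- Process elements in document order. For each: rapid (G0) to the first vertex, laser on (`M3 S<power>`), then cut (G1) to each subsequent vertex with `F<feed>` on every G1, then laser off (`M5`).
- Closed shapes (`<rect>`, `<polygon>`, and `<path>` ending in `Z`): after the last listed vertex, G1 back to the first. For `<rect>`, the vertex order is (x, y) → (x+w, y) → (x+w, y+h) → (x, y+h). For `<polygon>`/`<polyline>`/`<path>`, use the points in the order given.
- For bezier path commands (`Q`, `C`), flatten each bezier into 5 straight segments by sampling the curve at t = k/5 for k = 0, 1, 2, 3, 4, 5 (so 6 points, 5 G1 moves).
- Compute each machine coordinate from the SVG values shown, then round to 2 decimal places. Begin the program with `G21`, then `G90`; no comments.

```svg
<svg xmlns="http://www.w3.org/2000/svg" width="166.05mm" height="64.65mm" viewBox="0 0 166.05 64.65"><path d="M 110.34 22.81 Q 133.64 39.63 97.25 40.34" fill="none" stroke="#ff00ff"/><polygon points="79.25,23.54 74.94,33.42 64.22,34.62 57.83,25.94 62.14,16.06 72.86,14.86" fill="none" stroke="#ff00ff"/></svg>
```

G21
G90
G0 X110.34 Y41.84
M3 S837
G1 X117.27 Y35.76 F1432
G1 X119.43 Y30.96 F1432
G1 X116.81 Y27.46 F1432
G1 X109.42 Y25.24 F1432
G1 X97.25 Y24.31 F1432
M5
G0 X79.25 Y41.11
M3 S837
G1 X74.94 Y31.23 F1432
G1 X64.22 Y30.03 F1432
G1 X57.83 Y38.71 F1432
G1 X62.14 Y48.59 F1432
G1 X72.86 Y49.79 F1432
G1 X79.25 Y41.11 F1432
M5

viewBox `0 0 166.05 64.65` with mm width/height → 1 unit = 1 mm. Flip: y_m = 64.65 − y_svg.

**Shape 1** — `<path>` quadratic bezier, stroke `#ff00ff` → cut (S837, F1432). Control points (SVG): P0=(110.34,22.81), P1=(133.64,39.63), P2=(97.25,40.34); sampled at t=k/5. Machine vertices: (110.34,41.84) → (117.27,35.76) → (119.43,30.96) → (116.81,27.46) → (109.42,25.24) → (97.25,24.31). Open path.

**Shape 2** — `<polygon>` regular polygon, stroke `#ff00ff` → cut (S837, F1432). Machine vertices: (79.25,41.11) → (74.94,31.23) → (64.22,30.03) → (57.83,38.71) → (62.14,48.59) → (72.86,49.79) → (79.25,41.11). Closed: final G1 returns to the first vertex.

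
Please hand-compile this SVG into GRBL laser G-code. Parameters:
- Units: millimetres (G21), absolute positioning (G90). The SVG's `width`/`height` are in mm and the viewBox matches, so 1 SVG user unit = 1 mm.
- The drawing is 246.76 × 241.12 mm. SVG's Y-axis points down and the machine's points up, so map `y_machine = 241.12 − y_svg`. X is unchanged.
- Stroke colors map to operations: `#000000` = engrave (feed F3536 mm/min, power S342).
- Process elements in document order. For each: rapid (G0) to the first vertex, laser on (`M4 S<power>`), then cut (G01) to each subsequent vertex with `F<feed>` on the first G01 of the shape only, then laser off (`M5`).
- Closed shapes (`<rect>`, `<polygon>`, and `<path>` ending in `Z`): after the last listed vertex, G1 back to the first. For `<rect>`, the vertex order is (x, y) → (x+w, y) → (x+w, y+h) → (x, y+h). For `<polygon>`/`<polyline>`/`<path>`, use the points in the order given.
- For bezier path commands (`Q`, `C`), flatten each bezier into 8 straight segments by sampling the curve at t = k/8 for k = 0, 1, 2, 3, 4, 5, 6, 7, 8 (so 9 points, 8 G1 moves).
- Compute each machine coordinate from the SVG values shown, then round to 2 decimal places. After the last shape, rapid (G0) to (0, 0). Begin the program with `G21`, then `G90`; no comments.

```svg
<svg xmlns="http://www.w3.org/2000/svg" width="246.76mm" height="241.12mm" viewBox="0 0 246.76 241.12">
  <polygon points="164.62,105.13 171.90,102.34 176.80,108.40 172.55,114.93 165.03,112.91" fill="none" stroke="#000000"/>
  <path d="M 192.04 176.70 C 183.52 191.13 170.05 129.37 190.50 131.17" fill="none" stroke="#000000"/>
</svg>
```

1 u = 1 mm; y_m = 241.12 − y.

[1] `<polygon>` regular polygon, #000000→engrave S342 F3536: (164.62,135.99) → (171.90,138.78) → (176.80,132.72) → (172.55,126.19) → (165.03,128.21) → (164.62,135.99) (closed)

[2] `<path>` cubic bezier, #000000→engrave S342 F3536: (192.04,64.42) → (188.69,62.31) → (185.33,65.70) → (182.42,72.96) → (180.41,82.45) → (179.75,92.53) → (180.92,101.57) → (184.35,107.92) → (190.50,109.95)

G21
G90
G0 X164.62 Y135.99
M4 S342
G01 X171.90 Y138.78 F3536
G01 X176.80 Y132.72
G01 X172.55 Y126.19
G01 X165.03 Y128.21
G01 X164.62 Y135.99
M5
G0 X192.04 Y64.42
M4 S342
G01 X188.69 Y62.31 F3536
G01 X185.33 Y65.70
G01 X182.42 Y72.96
G01 X180.41 Y82.45
G01 X179.75 Y92.53
G01 X180.92 Y101.57
G01 X184.35 Y107.92
G01 X190.50 Y109.95
M5
G0 X0.00 Y0.00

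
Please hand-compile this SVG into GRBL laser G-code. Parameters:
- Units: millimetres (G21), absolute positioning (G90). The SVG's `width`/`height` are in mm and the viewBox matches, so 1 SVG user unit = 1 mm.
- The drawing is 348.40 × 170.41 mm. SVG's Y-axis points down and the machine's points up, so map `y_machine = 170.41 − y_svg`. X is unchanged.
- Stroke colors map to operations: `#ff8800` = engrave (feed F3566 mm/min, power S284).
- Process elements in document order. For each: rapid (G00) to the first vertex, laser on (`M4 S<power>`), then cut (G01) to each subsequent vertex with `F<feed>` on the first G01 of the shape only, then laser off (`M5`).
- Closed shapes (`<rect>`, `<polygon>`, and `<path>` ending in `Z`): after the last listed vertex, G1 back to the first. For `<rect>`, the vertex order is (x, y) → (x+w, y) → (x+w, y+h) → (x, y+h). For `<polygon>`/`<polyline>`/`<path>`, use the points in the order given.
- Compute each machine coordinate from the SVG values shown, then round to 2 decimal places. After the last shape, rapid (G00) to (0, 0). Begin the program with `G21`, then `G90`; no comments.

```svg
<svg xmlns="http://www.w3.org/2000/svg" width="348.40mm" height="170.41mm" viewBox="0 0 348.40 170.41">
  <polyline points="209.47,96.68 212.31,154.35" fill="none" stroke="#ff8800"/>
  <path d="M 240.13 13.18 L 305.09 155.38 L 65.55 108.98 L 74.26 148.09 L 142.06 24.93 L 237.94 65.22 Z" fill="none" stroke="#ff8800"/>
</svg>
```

G21
G90
G00 X209.47 Y73.73
M4 S284
G01 X212.31 Y16.06 F3566
M5
G00 X240.13 Y157.23
M4 S284
G01 X305.09 Y15.03 F3566
G01 X65.55 Y61.43
G01 X74.26 Y22.32
G01 X142.06 Y145.48
G01 X237.94 Y105.19
G01 X240.13 Y157.23
M5
G00 X0.00 Y0.00

Since the viewBox matches the mm dimensions, user units are millimetres directly. The only transform is the Y-flip y_m = 170.41 − y_svg.

Shape 1 is a line segment drawn with `<polyline>`. Its stroke #ff8800 means engrave at S284, F3566. After flipping Y the toolpath is (209.47,73.73) → (212.31,16.06).

Shape 2 is a closed polygon drawn with `<path>`. Its stroke #ff8800 means engrave at S284, F3566. After flipping Y the toolpath is (240.13,157.23) → (305.09,15.03) → (65.55,61.43) → (74.26,22.32) → (142.06,145.48) → (237.94,105.19) → (240.13,157.23), returning to the start.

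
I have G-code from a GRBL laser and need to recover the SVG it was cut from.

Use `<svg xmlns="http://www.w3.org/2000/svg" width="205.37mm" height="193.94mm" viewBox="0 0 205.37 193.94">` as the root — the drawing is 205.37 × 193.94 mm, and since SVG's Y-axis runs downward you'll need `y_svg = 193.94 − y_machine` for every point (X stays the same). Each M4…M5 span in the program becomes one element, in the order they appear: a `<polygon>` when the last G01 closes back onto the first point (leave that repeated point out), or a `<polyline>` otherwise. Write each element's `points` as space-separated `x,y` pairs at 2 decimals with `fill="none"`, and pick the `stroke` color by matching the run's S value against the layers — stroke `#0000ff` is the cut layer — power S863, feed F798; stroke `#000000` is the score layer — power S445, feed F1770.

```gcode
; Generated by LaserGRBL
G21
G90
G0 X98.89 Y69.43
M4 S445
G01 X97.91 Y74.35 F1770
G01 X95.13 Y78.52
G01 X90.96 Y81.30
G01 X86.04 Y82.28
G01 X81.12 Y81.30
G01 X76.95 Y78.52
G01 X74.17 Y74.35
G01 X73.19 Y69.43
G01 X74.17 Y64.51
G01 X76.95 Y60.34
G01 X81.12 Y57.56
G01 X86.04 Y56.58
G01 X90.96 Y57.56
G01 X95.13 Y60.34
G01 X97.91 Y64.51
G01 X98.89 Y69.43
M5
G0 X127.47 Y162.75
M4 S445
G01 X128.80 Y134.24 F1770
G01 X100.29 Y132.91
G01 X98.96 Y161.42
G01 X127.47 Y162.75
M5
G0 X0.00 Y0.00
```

y_svg = 193.94 − y_m. Every run uses S445, so all elements get stroke `#000000` (score).

[1] closed run; points: 98.89,124.51 97.91,119.59 95.13,115.42 90.96,112.64 86.04,111.66 81.12,112.64 76.95,115.42 74.17,119.59 73.19,124.51 74.17,129.43 76.95,133.60 81.12,136.38 86.04,137.36 90.96,136.38 95.13,133.60 97.91,129.43

[2] closed run; points: 127.47,31.19 128.80,59.70 100.29,61.03 98.96,32.52

<svg xmlns="http://www.w3.org/2000/svg" width="205.37mm" height="193.94mm" viewBox="0 0 205.37 193.94">
  <polygon points="98.89,124.51 97.91,119.59 95.13,115.42 90.96,112.64 86.04,111.66 81.12,112.64 76.95,115.42 74.17,119.59 73.19,124.51 74.17,129.43 76.95,133.60 81.12,136.38 86.04,137.36 90.96,136.38 95.13,133.60 97.91,129.43" fill="none" stroke="#000000"/>
  <polygon points="127.47,31.19 128.80,59.70 100.29,61.03 98.96,32.52" fill="none" stroke="#000000"/>
</svg>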